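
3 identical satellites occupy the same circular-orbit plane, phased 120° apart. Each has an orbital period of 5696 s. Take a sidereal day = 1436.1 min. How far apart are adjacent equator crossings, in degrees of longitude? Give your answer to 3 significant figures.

7.93°

Single-satellite node shift = (5696.0/86166) × 360° = 23.80°.
With 3 satellites evenly phased, successive equator crossings are 23.80/3 = 7.933° apart.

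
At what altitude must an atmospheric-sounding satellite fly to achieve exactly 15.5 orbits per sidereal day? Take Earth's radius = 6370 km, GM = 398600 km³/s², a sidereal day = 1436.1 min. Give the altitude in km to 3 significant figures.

Required period T = 86166 / 15.5 = 5559.1 s.
From T = 2π√(a³/μ): a = (μ T²/4π²)^(1/3) = (398600 × 5559.1² / 4π²)^(1/3) = 6783 km.
Altitude h = a − R = 6783 − 6370 = 413 km.

413 km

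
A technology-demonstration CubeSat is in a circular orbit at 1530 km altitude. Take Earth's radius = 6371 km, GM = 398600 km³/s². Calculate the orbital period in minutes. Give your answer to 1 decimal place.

116.5 min

Semi-major axis a = 6371 + 1530 = 7901 km. Period T = 2π√(a³/μ) = 2π√(7901³/398600) = 6989.3 s = 116.49 min.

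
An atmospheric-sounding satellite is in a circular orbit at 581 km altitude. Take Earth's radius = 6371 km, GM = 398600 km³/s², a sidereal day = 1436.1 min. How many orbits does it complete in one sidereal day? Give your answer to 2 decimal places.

14.94

Semi-major axis a = 6371 + 581 = 6952 km. Period T = 2π√(a³/μ) = 2π√(6952³/398600) = 5768.7 s = 96.14 min.
Orbits per sidereal day = 86166 / 5768.7 = 14.937.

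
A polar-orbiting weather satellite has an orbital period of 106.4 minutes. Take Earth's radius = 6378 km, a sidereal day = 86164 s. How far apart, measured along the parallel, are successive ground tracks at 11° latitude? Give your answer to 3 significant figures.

2910 km

T = 106.4 min = 6384.0 s.
Node shift per orbit = (6384.0/86164) × 360° = 26.67°.
Equatorial spacing = 26.67 × 111.3 km/° = 2969 km.
At 11° latitude, spacing = 2969 × cos(11°) = 2915 km.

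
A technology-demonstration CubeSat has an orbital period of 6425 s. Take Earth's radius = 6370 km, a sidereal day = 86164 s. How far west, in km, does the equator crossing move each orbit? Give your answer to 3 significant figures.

2980 km

During one orbit Earth rotates (6425.0 / 86164) × 360° = 26.84°.
At the equator that is 26.84° × (2π·6370/360) km/° = 26.84 × 111.2 = 2984 km.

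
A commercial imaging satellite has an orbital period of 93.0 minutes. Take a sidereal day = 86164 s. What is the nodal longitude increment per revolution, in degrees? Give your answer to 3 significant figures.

23.3°

T = 93.0 min = 5580.0 s.
During one orbit Earth rotates (5580.0 / 86164) × 360° = 23.31°.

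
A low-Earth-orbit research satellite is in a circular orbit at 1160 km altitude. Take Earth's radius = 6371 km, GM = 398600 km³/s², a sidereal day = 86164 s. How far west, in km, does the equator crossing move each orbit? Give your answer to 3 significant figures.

3020 km

Semi-major axis a = 6371 + 1160 = 7531 km. Period T = 2π√(a³/μ) = 2π√(7531³/398600) = 6504.1 s = 108.40 min.
During one orbit Earth rotates (6504.1 / 86164) × 360° = 27.17°.
At the equator that is 27.17° × (2π·6371/360) km/° = 27.17 × 111.2 = 3022 km.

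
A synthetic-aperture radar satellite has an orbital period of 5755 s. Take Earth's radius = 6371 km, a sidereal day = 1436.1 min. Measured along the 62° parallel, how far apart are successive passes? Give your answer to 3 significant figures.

1260 km

Node shift per orbit = (5755.0/86166) × 360° = 24.04°.
Equatorial spacing = 24.04 × 111.2 km/° = 2674 km.
At 62° latitude, spacing = 2674 × cos(62°) = 1255 km.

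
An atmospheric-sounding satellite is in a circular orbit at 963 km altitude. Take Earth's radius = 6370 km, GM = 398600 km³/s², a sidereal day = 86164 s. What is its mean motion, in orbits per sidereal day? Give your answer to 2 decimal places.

Semi-major axis a = 6370 + 963 = 7333 km. Period T = 2π√(a³/μ) = 2π√(7333³/398600) = 6249.3 s = 104.16 min.
Orbits per sidereal day = 86164 / 6249.3 = 13.788.

13.79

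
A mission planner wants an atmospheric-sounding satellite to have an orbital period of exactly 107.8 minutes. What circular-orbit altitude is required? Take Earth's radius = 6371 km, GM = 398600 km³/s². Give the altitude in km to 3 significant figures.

1130 km

T = 107.8 min = 6468.0 s.
From T = 2π√(a³/μ): a = (μ T²/4π²)^(1/3) = (398600 × 6468.0² / 4π²)^(1/3) = 7503 km.
Altitude h = a − R = 7503 − 6371 = 1132 km.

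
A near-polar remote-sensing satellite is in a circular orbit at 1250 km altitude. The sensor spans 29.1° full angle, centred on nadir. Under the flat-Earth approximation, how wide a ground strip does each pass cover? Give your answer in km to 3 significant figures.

Half-angle = 29.1°/2 = 14.55°.
Swath width ≈ 2h·tan(θ/2) = 2 × 1250 × tan(14.55°) = 648.9 km.

649 km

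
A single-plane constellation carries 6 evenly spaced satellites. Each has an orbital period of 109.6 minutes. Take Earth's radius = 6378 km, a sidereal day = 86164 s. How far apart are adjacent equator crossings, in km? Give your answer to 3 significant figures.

T = 109.6 min = 6576.0 s.
Single-satellite node shift = (6576.0/86164) × 360° = 27.48°.
With 6 satellites evenly phased, successive equator crossings are 27.48/6 = 4.579° apart.
That is 4.579 × 111.3 = 510 km at the equator.

510 km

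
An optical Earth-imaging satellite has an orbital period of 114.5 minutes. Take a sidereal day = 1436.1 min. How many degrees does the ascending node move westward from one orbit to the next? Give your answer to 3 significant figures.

28.7°

T = 114.5 min = 6870.0 s.
During one orbit Earth rotates (6870.0 / 86166) × 360° = 28.70°.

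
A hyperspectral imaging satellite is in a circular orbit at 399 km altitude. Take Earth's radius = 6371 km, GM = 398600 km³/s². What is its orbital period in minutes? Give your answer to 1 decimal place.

92.4 min

Semi-major axis a = 6371 + 399 = 6770 km. Period T = 2π√(a³/μ) = 2π√(6770³/398600) = 5543.6 s = 92.39 min.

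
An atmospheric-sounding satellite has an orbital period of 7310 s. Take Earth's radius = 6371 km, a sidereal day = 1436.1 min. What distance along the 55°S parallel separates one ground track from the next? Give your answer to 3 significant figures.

1950 km

Node shift per orbit = (7310.0/86166) × 360° = 30.54°.
Equatorial spacing = 30.54 × 111.2 km/° = 3396 km.
At 55° latitude, spacing = 3396 × cos(55°) = 1948 km.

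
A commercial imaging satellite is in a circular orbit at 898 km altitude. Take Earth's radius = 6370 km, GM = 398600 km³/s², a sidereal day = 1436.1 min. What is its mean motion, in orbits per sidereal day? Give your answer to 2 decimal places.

13.97

Semi-major axis a = 6370 + 898 = 7268 km. Period T = 2π√(a³/μ) = 2π√(7268³/398600) = 6166.4 s = 102.77 min.
Orbits per sidereal day = 86166 / 6166.4 = 13.973.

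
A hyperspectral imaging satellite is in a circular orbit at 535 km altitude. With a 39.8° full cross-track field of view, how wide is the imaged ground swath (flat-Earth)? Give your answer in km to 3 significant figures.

387 km

Half-angle = 39.8°/2 = 19.9°.
Swath width ≈ 2h·tan(θ/2) = 2 × 535 × tan(19.9°) = 387.3 km.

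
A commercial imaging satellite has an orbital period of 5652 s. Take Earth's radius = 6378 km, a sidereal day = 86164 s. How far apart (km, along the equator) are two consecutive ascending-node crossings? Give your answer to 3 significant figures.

During one orbit Earth rotates (5652.0 / 86164) × 360° = 23.61°.
At the equator that is 23.61° × (2π·6378/360) km/° = 23.61 × 111.3 = 2629 km.

2630 km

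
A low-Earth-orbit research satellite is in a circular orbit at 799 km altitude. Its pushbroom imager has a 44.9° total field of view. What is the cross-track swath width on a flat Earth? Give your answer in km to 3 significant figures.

660 km

Half-angle = 44.9°/2 = 22.45°.
Swath width ≈ 2h·tan(θ/2) = 2 × 799 × tan(22.45°) = 660.3 km.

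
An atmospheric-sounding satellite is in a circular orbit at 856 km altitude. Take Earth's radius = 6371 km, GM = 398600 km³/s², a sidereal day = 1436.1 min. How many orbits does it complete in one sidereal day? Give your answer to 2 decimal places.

Semi-major axis a = 6371 + 856 = 7227 km. Period T = 2π√(a³/μ) = 2π√(7227³/398600) = 6114.3 s = 101.91 min.
Orbits per sidereal day = 86166 / 6114.3 = 14.092.

14.09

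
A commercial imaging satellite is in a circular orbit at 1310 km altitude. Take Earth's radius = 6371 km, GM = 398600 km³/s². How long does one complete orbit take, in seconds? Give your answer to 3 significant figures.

6700 seconds

Semi-major axis a = 6371 + 1310 = 7681 km. Period T = 2π√(a³/μ) = 2π√(7681³/398600) = 6699.4 s = 111.66 min.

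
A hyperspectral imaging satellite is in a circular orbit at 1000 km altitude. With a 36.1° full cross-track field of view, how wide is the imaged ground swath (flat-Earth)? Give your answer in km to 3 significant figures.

652 km

Half-angle = 36.1°/2 = 18.05°.
Swath width ≈ 2h·tan(θ/2) = 2 × 1000 × tan(18.05°) = 651.8 km.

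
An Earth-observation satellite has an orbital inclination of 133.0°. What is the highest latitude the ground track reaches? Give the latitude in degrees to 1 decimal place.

Retrograde orbit: the ground track reaches ±(180° − i) = ±(180 − 133.0) = ±47.0°.

47.0°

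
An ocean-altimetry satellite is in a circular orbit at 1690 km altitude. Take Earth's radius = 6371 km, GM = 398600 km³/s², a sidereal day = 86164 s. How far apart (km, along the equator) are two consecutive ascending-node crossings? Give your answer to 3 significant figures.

3350 km

Semi-major axis a = 6371 + 1690 = 8061 km. Period T = 2π√(a³/μ) = 2π√(8061³/398600) = 7202.7 s = 120.04 min.
During one orbit Earth rotates (7202.7 / 86164) × 360° = 30.09°.
At the equator that is 30.09° × (2π·6371/360) km/° = 30.09 × 111.2 = 3346 km.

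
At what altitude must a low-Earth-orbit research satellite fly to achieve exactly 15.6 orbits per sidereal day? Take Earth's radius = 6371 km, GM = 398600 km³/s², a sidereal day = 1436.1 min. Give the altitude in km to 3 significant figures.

383 km

Required period T = 86166 / 15.6 = 5523.5 s.
From T = 2π√(a³/μ): a = (μ T²/4π²)^(1/3) = (398600 × 5523.5² / 4π²)^(1/3) = 6754 km.
Altitude h = a − R = 6754 − 6371 = 383 km.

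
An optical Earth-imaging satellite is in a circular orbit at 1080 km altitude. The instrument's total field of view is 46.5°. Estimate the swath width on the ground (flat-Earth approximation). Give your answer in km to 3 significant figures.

Half-angle = 46.5°/2 = 23.25°.
Swath width ≈ 2h·tan(θ/2) = 2 × 1080 × tan(23.25°) = 928.0 km.

928 km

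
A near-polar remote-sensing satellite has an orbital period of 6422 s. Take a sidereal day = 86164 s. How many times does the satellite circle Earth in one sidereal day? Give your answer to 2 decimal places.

13.42

Orbits per sidereal day = 86164 / 6422.0 = 13.417.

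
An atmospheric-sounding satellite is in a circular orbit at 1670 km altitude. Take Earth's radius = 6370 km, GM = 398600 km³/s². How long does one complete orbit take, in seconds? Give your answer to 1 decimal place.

7174.6 seconds

Semi-major axis a = 6370 + 1670 = 8040 km. Period T = 2π√(a³/μ) = 2π√(8040³/398600) = 7174.6 s = 119.58 min.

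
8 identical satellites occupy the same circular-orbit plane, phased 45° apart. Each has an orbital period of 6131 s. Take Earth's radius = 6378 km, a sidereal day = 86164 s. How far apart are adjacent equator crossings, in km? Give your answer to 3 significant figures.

Single-satellite node shift = (6131.0/86164) × 360° = 25.62°.
With 8 satellites evenly phased, successive equator crossings are 25.62/8 = 3.202° apart.
That is 3.202 × 111.3 = 356 km at the equator.

356 km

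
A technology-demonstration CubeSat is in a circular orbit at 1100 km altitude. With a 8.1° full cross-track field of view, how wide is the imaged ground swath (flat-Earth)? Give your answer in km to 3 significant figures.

156 km

Half-angle = 8.1°/2 = 4.05°.
Swath width ≈ 2h·tan(θ/2) = 2 × 1100 × tan(4.05°) = 155.8 km.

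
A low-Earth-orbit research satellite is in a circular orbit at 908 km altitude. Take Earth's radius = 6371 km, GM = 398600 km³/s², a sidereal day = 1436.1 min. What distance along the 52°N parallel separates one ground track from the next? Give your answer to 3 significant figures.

Semi-major axis a = 6371 + 908 = 7279 km. Period T = 2π√(a³/μ) = 2π√(7279³/398600) = 6180.4 s = 103.01 min.
Node shift per orbit = (6180.4/86166) × 360° = 25.82°.
Equatorial spacing = 25.82 × 111.2 km/° = 2871 km.
At 52° latitude, spacing = 2871 × cos(52°) = 1768 km.

1770 km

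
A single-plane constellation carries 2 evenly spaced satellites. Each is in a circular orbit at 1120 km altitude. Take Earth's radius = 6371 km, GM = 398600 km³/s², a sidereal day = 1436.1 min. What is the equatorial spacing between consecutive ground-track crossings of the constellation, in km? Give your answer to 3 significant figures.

1500 km

Semi-major axis a = 6371 + 1120 = 7491 km. Period T = 2π√(a³/μ) = 2π√(7491³/398600) = 6452.4 s = 107.54 min.
Single-satellite node shift = (6452.4/86166) × 360° = 26.96°.
With 2 satellites evenly phased, successive equator crossings are 26.96/2 = 13.479° apart.
That is 13.479 × 111.2 = 1499 km at the equator.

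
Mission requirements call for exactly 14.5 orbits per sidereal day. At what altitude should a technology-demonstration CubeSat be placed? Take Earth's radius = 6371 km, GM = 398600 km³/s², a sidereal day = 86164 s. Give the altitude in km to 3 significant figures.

Required period T = 86164 / 14.5 = 5942.3 s.
From T = 2π√(a³/μ): a = (μ T²/4π²)^(1/3) = (398600 × 5942.3² / 4π²)^(1/3) = 7091 km.
Altitude h = a − R = 7091 − 6371 = 720 km.

720 km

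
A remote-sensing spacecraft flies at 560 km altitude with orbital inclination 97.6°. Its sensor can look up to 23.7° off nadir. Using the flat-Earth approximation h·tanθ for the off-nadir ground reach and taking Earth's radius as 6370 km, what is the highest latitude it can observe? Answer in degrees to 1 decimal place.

Retrograde orbit: the ground track reaches ±(180° − i) = ±(180 − 97.6) = ±82.4°.
Sensor half-swath on the ground ≈ 560·tan(23.7°) = 246 km = 2.21° of latitude.
Maximum observable latitude ≈ 82.4 + 2.21 = 84.6°.

84.6°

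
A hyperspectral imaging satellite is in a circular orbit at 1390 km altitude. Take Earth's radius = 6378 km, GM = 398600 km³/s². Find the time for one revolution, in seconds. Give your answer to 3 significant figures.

6810 seconds

Semi-major axis a = 6378 + 1390 = 7768 km. Period T = 2π√(a³/μ) = 2π√(7768³/398600) = 6813.6 s = 113.56 min.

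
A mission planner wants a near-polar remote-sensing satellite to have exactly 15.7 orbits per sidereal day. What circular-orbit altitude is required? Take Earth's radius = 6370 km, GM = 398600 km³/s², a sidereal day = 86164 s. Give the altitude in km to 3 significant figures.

Required period T = 86164 / 15.7 = 5488.2 s.
From T = 2π√(a³/μ): a = (μ T²/4π²)^(1/3) = (398600 × 5488.2² / 4π²)^(1/3) = 6725 km.
Altitude h = a − R = 6725 − 6370 = 355 km.

355 km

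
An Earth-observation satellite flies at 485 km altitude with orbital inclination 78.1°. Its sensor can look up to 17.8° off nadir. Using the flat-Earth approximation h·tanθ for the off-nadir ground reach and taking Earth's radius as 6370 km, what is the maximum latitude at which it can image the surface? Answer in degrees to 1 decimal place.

For a prograde orbit the ground track reaches latitude ±i = ±78.1°.
Sensor half-swath on the ground ≈ 485·tan(17.8°) = 156 km = 1.40° of latitude.
Maximum observable latitude ≈ 78.1 + 1.40 = 79.5°.

79.5°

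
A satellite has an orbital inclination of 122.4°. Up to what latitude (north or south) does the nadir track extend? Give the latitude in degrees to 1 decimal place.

57.6°

Retrograde orbit: the ground track reaches ±(180° − i) = ±(180 − 122.4) = ±57.6°.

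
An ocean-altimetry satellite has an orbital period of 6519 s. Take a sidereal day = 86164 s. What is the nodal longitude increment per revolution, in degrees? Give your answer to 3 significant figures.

27.2°

During one orbit Earth rotates (6519.0 / 86164) × 360° = 27.24°.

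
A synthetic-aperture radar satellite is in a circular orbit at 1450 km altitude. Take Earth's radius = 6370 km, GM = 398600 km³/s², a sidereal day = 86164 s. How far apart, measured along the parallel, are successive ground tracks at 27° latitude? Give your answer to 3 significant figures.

Semi-major axis a = 6370 + 1450 = 7820 km. Period T = 2π√(a³/μ) = 2π√(7820³/398600) = 6882.1 s = 114.70 min.
Node shift per orbit = (6882.1/86164) × 360° = 28.75°.
Equatorial spacing = 28.75 × 111.2 km/° = 3197 km.
At 27° latitude, spacing = 3197 × cos(27°) = 2848 km.

2850 km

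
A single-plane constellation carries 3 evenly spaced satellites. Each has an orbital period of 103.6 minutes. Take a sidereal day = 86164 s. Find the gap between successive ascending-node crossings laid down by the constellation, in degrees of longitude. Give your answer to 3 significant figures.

T = 103.6 min = 6216.0 s.
Single-satellite node shift = (6216.0/86164) × 360° = 25.97°.
With 3 satellites evenly phased, successive equator crossings are 25.97/3 = 8.657° apart.

8.66°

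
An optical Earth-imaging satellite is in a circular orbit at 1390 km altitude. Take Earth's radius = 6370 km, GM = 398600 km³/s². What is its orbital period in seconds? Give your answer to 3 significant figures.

6800 seconds

Semi-major axis a = 6370 + 1390 = 7760 km. Period T = 2π√(a³/μ) = 2π√(7760³/398600) = 6803.1 s = 113.38 min.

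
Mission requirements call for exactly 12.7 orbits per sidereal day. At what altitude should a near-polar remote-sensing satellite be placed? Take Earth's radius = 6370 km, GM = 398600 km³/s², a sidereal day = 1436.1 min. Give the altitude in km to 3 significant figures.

1380 km

Required period T = 86166 / 12.7 = 6784.7 s.
From T = 2π√(a³/μ): a = (μ T²/4π²)^(1/3) = (398600 × 6784.7² / 4π²)^(1/3) = 7746 km.
Altitude h = a − R = 7746 − 6370 = 1376 km.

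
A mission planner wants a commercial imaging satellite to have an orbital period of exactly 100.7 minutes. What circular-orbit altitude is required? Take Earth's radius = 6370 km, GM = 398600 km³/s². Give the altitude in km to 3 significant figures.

T = 100.7 min = 6042.0 s.
From T = 2π√(a³/μ): a = (μ T²/4π²)^(1/3) = (398600 × 6042.0² / 4π²)^(1/3) = 7170 km.
Altitude h = a − R = 7170 − 6370 = 800 km.

800 km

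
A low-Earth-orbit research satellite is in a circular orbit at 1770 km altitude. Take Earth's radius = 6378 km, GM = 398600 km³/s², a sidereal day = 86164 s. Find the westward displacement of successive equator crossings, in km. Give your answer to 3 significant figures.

Semi-major axis a = 6378 + 1770 = 8148 km. Period T = 2π√(a³/μ) = 2π√(8148³/398600) = 7319.6 s = 121.99 min.
During one orbit Earth rotates (7319.6 / 86164) × 360° = 30.58°.
At the equator that is 30.58° × (2π·6378/360) km/° = 30.58 × 111.3 = 3404 km.

3400 km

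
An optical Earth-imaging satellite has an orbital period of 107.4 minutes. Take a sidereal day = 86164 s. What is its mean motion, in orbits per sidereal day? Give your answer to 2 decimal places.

T = 107.4 min = 6444.0 s.
Orbits per sidereal day = 86164 / 6444.0 = 13.371.

13.37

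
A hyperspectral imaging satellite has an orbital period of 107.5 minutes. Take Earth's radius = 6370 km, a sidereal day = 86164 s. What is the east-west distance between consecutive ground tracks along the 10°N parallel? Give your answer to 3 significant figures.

2950 km

T = 107.5 min = 6450.0 s.
Node shift per orbit = (6450.0/86164) × 360° = 26.95°.
Equatorial spacing = 26.95 × 111.2 km/° = 2996 km.
At 10° latitude, spacing = 2996 × cos(10°) = 2951 km.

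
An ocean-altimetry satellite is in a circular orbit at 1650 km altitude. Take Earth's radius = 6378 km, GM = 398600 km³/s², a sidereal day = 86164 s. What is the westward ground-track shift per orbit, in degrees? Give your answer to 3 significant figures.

Semi-major axis a = 6378 + 1650 = 8028 km. Period T = 2π√(a³/μ) = 2π√(8028³/398600) = 7158.5 s = 119.31 min.
During one orbit Earth rotates (7158.5 / 86164) × 360° = 29.91°.

29.9°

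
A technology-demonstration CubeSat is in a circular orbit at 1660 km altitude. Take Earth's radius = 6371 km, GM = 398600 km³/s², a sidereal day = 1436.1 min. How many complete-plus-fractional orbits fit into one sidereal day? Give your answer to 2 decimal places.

12.03

Semi-major axis a = 6371 + 1660 = 8031 km. Period T = 2π√(a³/μ) = 2π√(8031³/398600) = 7162.5 s = 119.38 min.
Orbits per sidereal day = 86166 / 7162.5 = 12.030.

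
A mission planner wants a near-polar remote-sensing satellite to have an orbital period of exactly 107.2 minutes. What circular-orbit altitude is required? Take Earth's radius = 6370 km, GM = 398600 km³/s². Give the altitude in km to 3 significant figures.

1110 km

T = 107.2 min = 6432.0 s.
From T = 2π√(a³/μ): a = (μ T²/4π²)^(1/3) = (398600 × 6432.0² / 4π²)^(1/3) = 7475 km.
Altitude h = a − R = 7475 − 6370 = 1105 km.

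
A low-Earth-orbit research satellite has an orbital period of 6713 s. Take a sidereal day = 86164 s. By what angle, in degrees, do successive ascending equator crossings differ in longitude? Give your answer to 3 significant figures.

During one orbit Earth rotates (6713.0 / 86164) × 360° = 28.05°.

28.0°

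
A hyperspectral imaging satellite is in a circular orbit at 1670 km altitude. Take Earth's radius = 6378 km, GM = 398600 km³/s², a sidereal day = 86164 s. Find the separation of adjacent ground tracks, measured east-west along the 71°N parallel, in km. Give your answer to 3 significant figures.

Semi-major axis a = 6378 + 1670 = 8048 km. Period T = 2π√(a³/μ) = 2π√(8048³/398600) = 7185.3 s = 119.75 min.
Node shift per orbit = (7185.3/86164) × 360° = 30.02°.
Equatorial spacing = 30.02 × 111.3 km/° = 3342 km.
At 71° latitude, spacing = 3342 × cos(71°) = 1088 km.

1090 km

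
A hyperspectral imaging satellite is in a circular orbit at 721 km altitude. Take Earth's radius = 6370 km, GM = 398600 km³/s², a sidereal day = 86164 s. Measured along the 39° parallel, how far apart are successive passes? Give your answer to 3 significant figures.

Semi-major axis a = 6370 + 721 = 7091 km. Period T = 2π√(a³/μ) = 2π√(7091³/398600) = 5942.5 s = 99.04 min.
Node shift per orbit = (5942.5/86164) × 360° = 24.83°.
Equatorial spacing = 24.83 × 111.2 km/° = 2760 km.
At 39° latitude, spacing = 2760 × cos(39°) = 2145 km.

2150 km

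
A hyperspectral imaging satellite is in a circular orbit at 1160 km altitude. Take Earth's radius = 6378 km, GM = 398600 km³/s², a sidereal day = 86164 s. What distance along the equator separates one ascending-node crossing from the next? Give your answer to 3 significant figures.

3030 km

Semi-major axis a = 6378 + 1160 = 7538 km. Period T = 2π√(a³/μ) = 2π√(7538³/398600) = 6513.2 s = 108.55 min.
During one orbit Earth rotates (6513.2 / 86164) × 360° = 27.21°.
At the equator that is 27.21° × (2π·6378/360) km/° = 27.21 × 111.3 = 3029 km.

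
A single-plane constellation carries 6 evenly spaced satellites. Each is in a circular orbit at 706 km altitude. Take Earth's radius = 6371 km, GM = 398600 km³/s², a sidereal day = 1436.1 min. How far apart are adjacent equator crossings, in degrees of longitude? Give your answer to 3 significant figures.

Semi-major axis a = 6371 + 706 = 7077 km. Period T = 2π√(a³/μ) = 2π√(7077³/398600) = 5925.0 s = 98.75 min.
Single-satellite node shift = (5925.0/86166) × 360° = 24.75°.
With 6 satellites evenly phased, successive equator crossings are 24.75/6 = 4.126° apart.

4.13°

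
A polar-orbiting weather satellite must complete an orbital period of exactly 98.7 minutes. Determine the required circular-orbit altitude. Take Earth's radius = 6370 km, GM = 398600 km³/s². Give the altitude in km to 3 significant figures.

T = 98.7 min = 5922.0 s.
From T = 2π√(a³/μ): a = (μ T²/4π²)^(1/3) = (398600 × 5922.0² / 4π²)^(1/3) = 7075 km.
Altitude h = a − R = 7075 − 6370 = 705 km.

705 km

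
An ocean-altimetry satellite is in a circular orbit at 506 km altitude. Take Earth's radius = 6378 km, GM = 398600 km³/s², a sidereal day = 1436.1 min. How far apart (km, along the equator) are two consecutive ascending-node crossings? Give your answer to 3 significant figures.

2640 km

Semi-major axis a = 6378 + 506 = 6884 km. Period T = 2π√(a³/μ) = 2π√(6884³/398600) = 5684.2 s = 94.74 min.
During one orbit Earth rotates (5684.2 / 86166) × 360° = 23.75°.
At the equator that is 23.75° × (2π·6378/360) km/° = 23.75 × 111.3 = 2644 km.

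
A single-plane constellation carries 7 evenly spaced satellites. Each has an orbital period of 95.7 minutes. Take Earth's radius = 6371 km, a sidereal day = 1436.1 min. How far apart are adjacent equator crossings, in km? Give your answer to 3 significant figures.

T = 95.7 min = 5742.0 s.
Single-satellite node shift = (5742.0/86166) × 360° = 23.99°.
With 7 satellites evenly phased, successive equator crossings are 23.99/7 = 3.427° apart.
That is 3.427 × 111.2 = 381 km at the equator.

381 km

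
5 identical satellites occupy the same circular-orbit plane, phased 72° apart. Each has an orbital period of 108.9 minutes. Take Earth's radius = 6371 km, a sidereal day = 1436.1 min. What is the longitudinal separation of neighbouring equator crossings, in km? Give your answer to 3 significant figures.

607 km

T = 108.9 min = 6534.0 s.
Single-satellite node shift = (6534.0/86166) × 360° = 27.30°.
With 5 satellites evenly phased, successive equator crossings are 27.30/5 = 5.460° apart.
That is 5.460 × 111.2 = 607 km at the equator.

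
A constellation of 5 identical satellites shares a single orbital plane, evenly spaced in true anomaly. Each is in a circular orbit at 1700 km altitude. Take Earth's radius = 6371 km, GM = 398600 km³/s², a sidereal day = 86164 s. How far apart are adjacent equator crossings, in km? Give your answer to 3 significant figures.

670 km

Semi-major axis a = 6371 + 1700 = 8071 km. Period T = 2π√(a³/μ) = 2π√(8071³/398600) = 7216.1 s = 120.27 min.
Single-satellite node shift = (7216.1/86164) × 360° = 30.15°.
With 5 satellites evenly phased, successive equator crossings are 30.15/5 = 6.030° apart.
That is 6.030 × 111.2 = 670 km at the equator.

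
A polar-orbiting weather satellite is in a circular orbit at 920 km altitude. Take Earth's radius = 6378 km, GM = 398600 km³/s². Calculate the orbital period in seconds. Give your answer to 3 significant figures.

Semi-major axis a = 6378 + 920 = 7298 km. Period T = 2π√(a³/μ) = 2π√(7298³/398600) = 6204.6 s = 103.41 min.

6200 seconds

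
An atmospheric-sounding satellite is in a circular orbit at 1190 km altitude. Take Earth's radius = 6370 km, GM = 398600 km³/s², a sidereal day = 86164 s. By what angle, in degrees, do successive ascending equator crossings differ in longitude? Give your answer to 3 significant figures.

27.3°

Semi-major axis a = 6370 + 1190 = 7560 km. Period T = 2π√(a³/μ) = 2π√(7560³/398600) = 6541.7 s = 109.03 min.
During one orbit Earth rotates (6541.7 / 86164) × 360° = 27.33°.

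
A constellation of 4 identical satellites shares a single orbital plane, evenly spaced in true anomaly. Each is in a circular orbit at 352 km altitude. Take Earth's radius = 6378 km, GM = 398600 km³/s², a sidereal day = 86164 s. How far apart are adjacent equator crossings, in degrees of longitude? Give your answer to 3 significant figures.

Semi-major axis a = 6378 + 352 = 6730 km. Period T = 2π√(a³/μ) = 2π√(6730³/398600) = 5494.6 s = 91.58 min.
Single-satellite node shift = (5494.6/86164) × 360° = 22.96°.
With 4 satellites evenly phased, successive equator crossings are 22.96/4 = 5.739° apart.

5.74°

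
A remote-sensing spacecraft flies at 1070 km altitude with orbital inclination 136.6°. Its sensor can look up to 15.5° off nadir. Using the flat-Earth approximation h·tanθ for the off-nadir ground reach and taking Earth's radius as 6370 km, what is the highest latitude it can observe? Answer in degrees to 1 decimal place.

46.1°

Retrograde orbit: the ground track reaches ±(180° − i) = ±(180 − 136.6) = ±43.4°.
Sensor half-swath on the ground ≈ 1070·tan(15.5°) = 297 km = 2.67° of latitude.
Maximum observable latitude ≈ 43.4 + 2.67 = 46.1°.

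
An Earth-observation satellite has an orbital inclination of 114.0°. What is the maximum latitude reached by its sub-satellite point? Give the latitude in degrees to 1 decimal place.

Retrograde orbit: the ground track reaches ±(180° − i) = ±(180 − 114.0) = ±66.0°.

66.0°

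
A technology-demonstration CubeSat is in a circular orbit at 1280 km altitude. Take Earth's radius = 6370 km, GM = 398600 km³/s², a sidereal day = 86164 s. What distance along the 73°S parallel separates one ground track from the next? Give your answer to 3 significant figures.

Semi-major axis a = 6370 + 1280 = 7650 km. Period T = 2π√(a³/μ) = 2π√(7650³/398600) = 6658.9 s = 110.98 min.
Node shift per orbit = (6658.9/86164) × 360° = 27.82°.
Equatorial spacing = 27.82 × 111.2 km/° = 3093 km.
At 73° latitude, spacing = 3093 × cos(73°) = 904 km.

904 km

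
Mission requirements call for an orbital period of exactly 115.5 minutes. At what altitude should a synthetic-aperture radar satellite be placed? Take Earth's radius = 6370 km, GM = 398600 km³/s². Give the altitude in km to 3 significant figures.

1490 km

T = 115.5 min = 6930.0 s.
From T = 2π√(a³/μ): a = (μ T²/4π²)^(1/3) = (398600 × 6930.0² / 4π²)^(1/3) = 7856 km.
Altitude h = a − R = 7856 − 6370 = 1486 km.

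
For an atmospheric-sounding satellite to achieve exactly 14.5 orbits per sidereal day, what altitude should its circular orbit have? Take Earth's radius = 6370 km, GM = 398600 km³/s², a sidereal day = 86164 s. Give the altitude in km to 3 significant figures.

Required period T = 86164 / 14.5 = 5942.3 s.
From T = 2π√(a³/μ): a = (μ T²/4π²)^(1/3) = (398600 × 5942.3² / 4π²)^(1/3) = 7091 km.
Altitude h = a − R = 7091 − 6370 = 721 km.

721 km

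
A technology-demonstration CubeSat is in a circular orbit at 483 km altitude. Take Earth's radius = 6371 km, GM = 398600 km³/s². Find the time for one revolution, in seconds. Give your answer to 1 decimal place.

Semi-major axis a = 6371 + 483 = 6854 km. Period T = 2π√(a³/μ) = 2π√(6854³/398600) = 5647.1 s = 94.12 min.

5647.1 seconds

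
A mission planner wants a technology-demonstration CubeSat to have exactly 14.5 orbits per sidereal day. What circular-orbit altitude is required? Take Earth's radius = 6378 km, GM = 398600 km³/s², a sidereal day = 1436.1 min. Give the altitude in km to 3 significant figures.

713 km

Required period T = 86166 / 14.5 = 5942.5 s.
From T = 2π√(a³/μ): a = (μ T²/4π²)^(1/3) = (398600 × 5942.5² / 4π²)^(1/3) = 7091 km.
Altitude h = a − R = 7091 − 6378 = 713 km.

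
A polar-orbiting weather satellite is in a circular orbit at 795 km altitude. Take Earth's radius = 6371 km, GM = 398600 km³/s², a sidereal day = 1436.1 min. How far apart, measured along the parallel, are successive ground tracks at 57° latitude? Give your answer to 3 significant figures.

1530 km

Semi-major axis a = 6371 + 795 = 7166 km. Period T = 2π√(a³/μ) = 2π√(7166³/398600) = 6037.1 s = 100.62 min.
Node shift per orbit = (6037.1/86166) × 360° = 25.22°.
Equatorial spacing = 25.22 × 111.2 km/° = 2805 km.
At 57° latitude, spacing = 2805 × cos(57°) = 1528 km.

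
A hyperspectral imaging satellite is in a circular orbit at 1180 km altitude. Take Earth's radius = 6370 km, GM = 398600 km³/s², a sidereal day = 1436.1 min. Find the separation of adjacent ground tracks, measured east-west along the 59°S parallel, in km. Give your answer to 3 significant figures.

1560 km

Semi-major axis a = 6370 + 1180 = 7550 km. Period T = 2π√(a³/μ) = 2π√(7550³/398600) = 6528.8 s = 108.81 min.
Node shift per orbit = (6528.8/86166) × 360° = 27.28°.
Equatorial spacing = 27.28 × 111.2 km/° = 3033 km.
At 59° latitude, spacing = 3033 × cos(59°) = 1562 km.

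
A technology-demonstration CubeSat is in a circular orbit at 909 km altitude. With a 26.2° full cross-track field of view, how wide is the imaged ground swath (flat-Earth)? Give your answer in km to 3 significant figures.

Half-angle = 26.2°/2 = 13.1°.
Swath width ≈ 2h·tan(θ/2) = 2 × 909 × tan(13.1°) = 423.1 km.

423 km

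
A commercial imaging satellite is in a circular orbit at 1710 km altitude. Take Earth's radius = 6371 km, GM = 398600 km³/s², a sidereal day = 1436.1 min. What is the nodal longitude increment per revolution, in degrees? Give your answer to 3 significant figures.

30.2°

Semi-major axis a = 6371 + 1710 = 8081 km. Period T = 2π√(a³/μ) = 2π√(8081³/398600) = 7229.5 s = 120.49 min.
During one orbit Earth rotates (7229.5 / 86166) × 360° = 30.20°.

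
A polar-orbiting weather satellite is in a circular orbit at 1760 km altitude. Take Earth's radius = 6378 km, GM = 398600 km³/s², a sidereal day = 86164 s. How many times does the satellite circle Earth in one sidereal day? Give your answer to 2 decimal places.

11.79

Semi-major axis a = 6378 + 1760 = 8138 km. Period T = 2π√(a³/μ) = 2π√(8138³/398600) = 7306.1 s = 121.77 min.
Orbits per sidereal day = 86164 / 7306.1 = 11.793.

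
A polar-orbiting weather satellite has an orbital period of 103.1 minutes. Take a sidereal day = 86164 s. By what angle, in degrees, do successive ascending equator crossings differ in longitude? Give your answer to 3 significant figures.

25.8°

T = 103.1 min = 6186.0 s.
During one orbit Earth rotates (6186.0 / 86164) × 360° = 25.85°.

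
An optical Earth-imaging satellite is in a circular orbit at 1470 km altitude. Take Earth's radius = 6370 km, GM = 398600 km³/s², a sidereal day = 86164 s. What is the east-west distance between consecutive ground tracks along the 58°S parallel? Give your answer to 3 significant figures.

1700 km

Semi-major axis a = 6370 + 1470 = 7840 km. Period T = 2π√(a³/μ) = 2π√(7840³/398600) = 6908.5 s = 115.14 min.
Node shift per orbit = (6908.5/86164) × 360° = 28.86°.
Equatorial spacing = 28.86 × 111.2 km/° = 3209 km.
At 58° latitude, spacing = 3209 × cos(58°) = 1701 km.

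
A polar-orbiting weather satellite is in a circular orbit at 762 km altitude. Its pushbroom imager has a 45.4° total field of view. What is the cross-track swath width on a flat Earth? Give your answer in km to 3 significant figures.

Half-angle = 45.4°/2 = 22.7°.
Swath width ≈ 2h·tan(θ/2) = 2 × 762 × tan(22.7°) = 637.5 km.

638 km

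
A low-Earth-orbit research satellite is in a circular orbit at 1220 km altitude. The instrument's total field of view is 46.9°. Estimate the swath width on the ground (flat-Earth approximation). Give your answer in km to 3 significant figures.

1060 km

Half-angle = 46.9°/2 = 23.45°.
Swath width ≈ 2h·tan(θ/2) = 2 × 1220 × tan(23.45°) = 1058.4 km.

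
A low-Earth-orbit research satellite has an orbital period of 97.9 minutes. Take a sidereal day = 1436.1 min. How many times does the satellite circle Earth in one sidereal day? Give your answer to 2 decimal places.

T = 97.9 min = 5874.0 s.
Orbits per sidereal day = 86166 / 5874.0 = 14.669.

14.67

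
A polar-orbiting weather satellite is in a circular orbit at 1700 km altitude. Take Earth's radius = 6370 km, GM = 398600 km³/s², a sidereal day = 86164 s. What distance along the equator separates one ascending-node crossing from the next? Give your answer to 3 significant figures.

3350 km

Semi-major axis a = 6370 + 1700 = 8070 km. Period T = 2π√(a³/μ) = 2π√(8070³/398600) = 7214.8 s = 120.25 min.
During one orbit Earth rotates (7214.8 / 86164) × 360° = 30.14°.
At the equator that is 30.14° × (2π·6370/360) km/° = 30.14 × 111.2 = 3351 km.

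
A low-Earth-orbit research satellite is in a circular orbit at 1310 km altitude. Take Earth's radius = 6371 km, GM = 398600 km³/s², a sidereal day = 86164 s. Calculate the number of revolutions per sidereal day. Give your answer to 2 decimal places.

Semi-major axis a = 6371 + 1310 = 7681 km. Period T = 2π√(a³/μ) = 2π√(7681³/398600) = 6699.4 s = 111.66 min.
Orbits per sidereal day = 86164 / 6699.4 = 12.861.

12.86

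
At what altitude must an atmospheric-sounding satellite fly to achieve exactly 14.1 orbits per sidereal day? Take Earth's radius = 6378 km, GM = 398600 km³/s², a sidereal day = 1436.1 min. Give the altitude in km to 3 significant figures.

Required period T = 86166 / 14.1 = 6111.1 s.
From T = 2π√(a³/μ): a = (μ T²/4π²)^(1/3) = (398600 × 6111.1² / 4π²)^(1/3) = 7224 km.
Altitude h = a − R = 7224 − 6378 = 846 km.

846 km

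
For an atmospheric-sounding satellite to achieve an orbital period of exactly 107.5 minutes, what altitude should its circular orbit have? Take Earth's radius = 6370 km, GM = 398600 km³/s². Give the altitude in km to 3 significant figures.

1120 km

T = 107.5 min = 6450.0 s.
From T = 2π√(a³/μ): a = (μ T²/4π²)^(1/3) = (398600 × 6450.0² / 4π²)^(1/3) = 7489 km.
Altitude h = a − R = 7489 − 6370 = 1119 km.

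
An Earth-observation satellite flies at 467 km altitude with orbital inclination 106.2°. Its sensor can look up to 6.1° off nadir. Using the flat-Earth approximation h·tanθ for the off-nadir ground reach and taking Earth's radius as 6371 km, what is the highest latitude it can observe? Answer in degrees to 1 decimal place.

74.2°

Retrograde orbit: the ground track reaches ±(180° − i) = ±(180 − 106.2) = ±73.8°.
Sensor half-swath on the ground ≈ 467·tan(6.1°) = 50 km = 0.45° of latitude.
Maximum observable latitude ≈ 73.8 + 0.45 = 74.2°.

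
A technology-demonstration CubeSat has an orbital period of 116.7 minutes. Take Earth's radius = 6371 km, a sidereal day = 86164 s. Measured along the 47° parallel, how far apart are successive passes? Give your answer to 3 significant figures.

2220 km

T = 116.7 min = 7002.0 s.
Node shift per orbit = (7002.0/86164) × 360° = 29.25°.
Equatorial spacing = 29.25 × 111.2 km/° = 3253 km.
At 47° latitude, spacing = 3253 × cos(47°) = 2219 km.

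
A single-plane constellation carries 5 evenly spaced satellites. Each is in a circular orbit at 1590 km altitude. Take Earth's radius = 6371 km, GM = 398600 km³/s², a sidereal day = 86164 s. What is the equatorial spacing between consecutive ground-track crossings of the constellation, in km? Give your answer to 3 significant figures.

Semi-major axis a = 6371 + 1590 = 7961 km. Period T = 2π√(a³/μ) = 2π√(7961³/398600) = 7069.1 s = 117.82 min.
Single-satellite node shift = (7069.1/86164) × 360° = 29.54°.
With 5 satellites evenly phased, successive equator crossings are 29.54/5 = 5.907° apart.
That is 5.907 × 111.2 = 657 km at the equator.

657 km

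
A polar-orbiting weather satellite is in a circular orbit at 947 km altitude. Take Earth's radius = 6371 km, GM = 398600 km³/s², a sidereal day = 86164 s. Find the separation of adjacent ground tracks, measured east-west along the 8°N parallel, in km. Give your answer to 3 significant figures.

Semi-major axis a = 6371 + 947 = 7318 km. Period T = 2π√(a³/μ) = 2π√(7318³/398600) = 6230.2 s = 103.84 min.
Node shift per orbit = (6230.2/86164) × 360° = 26.03°.
Equatorial spacing = 26.03 × 111.2 km/° = 2894 km.
At 8° latitude, spacing = 2894 × cos(8°) = 2866 km.

2870 km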